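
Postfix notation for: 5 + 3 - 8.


Left to right (same or higher precedence on left)
Postfix: 5 3 + 8 -


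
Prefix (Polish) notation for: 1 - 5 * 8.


'*' binds tighter: tree is (- 1 (* 5 8))
Prefix: - 1 * 5 8


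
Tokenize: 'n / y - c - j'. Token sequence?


Scan left to right, longest-match per lexeme
Tokens: ID(n), OP(/), ID(y), OP(-), ID(c), OP(-), ID(j)


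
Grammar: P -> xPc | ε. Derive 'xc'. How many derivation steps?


Derivation: P => xPc => xc
Steps: 2


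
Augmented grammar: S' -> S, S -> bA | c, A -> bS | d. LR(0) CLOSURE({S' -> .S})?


Start: S' -> .S
For each item with dot before a nonterminal B, add B -> .γ for every B-production
Closure: [S' -> .S, S -> .bA, S -> .c]


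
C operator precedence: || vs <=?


'<=' is relational (level 7); '||' is logical OR (level 1)
Higher level binds tighter
'<=' has higher precedence than '||'


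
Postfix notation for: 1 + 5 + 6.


Left to right (same or higher precedence on left)
Postfix: 1 5 + 6 +


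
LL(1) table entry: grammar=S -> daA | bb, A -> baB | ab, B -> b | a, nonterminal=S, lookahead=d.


For [S, d]: 'd' ∈ FIRST(daA)
Entry: S -> daA


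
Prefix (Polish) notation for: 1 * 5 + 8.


left-to-right (same/higher precedence on left): tree is (+ (* 1 5) 8)
Prefix: + * 1 5 8


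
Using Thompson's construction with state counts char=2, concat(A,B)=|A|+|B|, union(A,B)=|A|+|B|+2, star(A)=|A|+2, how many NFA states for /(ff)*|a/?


Syntax tree has 3 char leaf(s), 1 union(s), 1 star(s)
chars contribute 3×2 = 6; each union adds +2; each star adds +2
Total: 6 + 2 + 2 = 10 states


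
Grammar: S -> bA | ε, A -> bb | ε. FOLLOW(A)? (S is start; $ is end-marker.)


$ ∈ FOLLOW(S). For each A -> αBβ: add FIRST(β)\{ε} to FOLLOW(B); if β nullable, add FOLLOW(A).
FOLLOW(A) = {$}


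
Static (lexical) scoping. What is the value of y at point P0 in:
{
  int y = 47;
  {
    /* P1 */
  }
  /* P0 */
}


y declared in the same block as P0
y = 47


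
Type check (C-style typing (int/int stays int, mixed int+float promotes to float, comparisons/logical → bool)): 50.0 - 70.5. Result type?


Operand types: float - float
Rule: mixed int/float promotes to float; int/int stays int
Result type: float


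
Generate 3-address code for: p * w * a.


Break into single-operator statements:
t1 = p * w
t2 = t1 * a


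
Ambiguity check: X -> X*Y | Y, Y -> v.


precedence layered via separate nonterminal Y: deterministic
Unambiguous


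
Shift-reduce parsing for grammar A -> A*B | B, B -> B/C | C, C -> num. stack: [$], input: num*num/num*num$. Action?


no handle on stack; shift 'num'
Action: shift


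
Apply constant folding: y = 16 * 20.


16 * 20 = 320 at compile time
Optimized: y = 320


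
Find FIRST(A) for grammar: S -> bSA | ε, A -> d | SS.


Per alternative of A: FIRST(d) = {d}; FIRST(SS) = {b, ε}
FIRST(A) = {b, d, ε}


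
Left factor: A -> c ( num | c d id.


Common prefix: 'c'
Factored: A -> c A', A' -> ( num | d id


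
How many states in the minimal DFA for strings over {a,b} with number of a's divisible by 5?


Track (count of a) mod 5: states 0..4, accept at 0
Minimal DFA: 5 states


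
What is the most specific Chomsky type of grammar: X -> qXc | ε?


Single nonterminal LHS, but q^n c^n is not regular
Classification: Type 2 (Context-Free)


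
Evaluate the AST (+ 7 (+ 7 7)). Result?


Evaluate inner: (+ 7 7) = 14
Evaluate root: (+ 7 14) = 21
Result: 21


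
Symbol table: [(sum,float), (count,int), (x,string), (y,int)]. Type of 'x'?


Lookup 'x' → type string


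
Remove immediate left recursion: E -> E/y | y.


Left-recursive alternatives: E/y; non-recursive: y
Introduce E': E -> yE', E' -> /yE' | ε


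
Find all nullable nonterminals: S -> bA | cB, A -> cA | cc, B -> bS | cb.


A nonterminal is nullable iff some alternative derives ε (directly, or every symbol in it is nullable)
Nullable: {}


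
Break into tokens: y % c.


Scan left to right, longest-match per lexeme
Tokens: ID(y), OP(%), ID(c)


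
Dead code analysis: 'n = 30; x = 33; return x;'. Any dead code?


n is assigned but never read
Dead: 'n = 30'


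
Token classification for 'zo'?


Pattern: letter/underscore followed by alphanumerics, not a keyword
Type: IDENTIFIER


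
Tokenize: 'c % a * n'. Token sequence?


Scan left to right, longest-match per lexeme
Tokens: ID(c), OP(%), ID(a), OP(*), ID(n)


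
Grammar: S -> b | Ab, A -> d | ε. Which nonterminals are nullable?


A nonterminal is nullable iff some alternative derives ε (directly, or every symbol in it is nullable)
Nullable: {A}


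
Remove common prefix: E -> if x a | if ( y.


Common prefix: 'if'
Factored: E -> if E', E' -> x a | ( y


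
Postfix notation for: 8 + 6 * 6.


* has higher precedence, evaluate 6*6 first
Postfix: 8 6 6 * +


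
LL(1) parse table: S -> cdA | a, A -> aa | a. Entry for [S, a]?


For [S, a]: 'a' ∈ FIRST(a)
Entry: S -> a


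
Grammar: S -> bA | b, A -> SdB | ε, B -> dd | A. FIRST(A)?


Per alternative of A: FIRST(SdB) = {b}; FIRST(ε) = {ε}
FIRST(A) = {b, ε}


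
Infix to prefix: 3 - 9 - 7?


left-to-right (same/higher precedence on left): tree is (- (- 3 9) 7)
Prefix: - - 3 9 7


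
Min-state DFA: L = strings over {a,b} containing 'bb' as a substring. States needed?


KMP-style automaton: 2 progress states + 1 absorbing accept = 3
Minimal DFA: 3 states


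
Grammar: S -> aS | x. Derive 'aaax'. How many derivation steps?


Derivation: S => aS => aaS => aaaS => aaax
Steps: 4


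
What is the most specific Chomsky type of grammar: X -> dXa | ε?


Single nonterminal LHS, but d^n a^n is not regular
Classification: Type 2 (Context-Free)


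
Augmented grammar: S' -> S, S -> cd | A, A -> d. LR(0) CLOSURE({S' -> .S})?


Start: S' -> .S
For each item with dot before a nonterminal B, add B -> .γ for every B-production
Closure: [S' -> .S, S -> .cd, S -> .A, A -> .d]


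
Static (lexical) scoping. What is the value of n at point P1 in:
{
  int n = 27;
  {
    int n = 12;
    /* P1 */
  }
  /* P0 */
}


n declared in the same block as P1
n = 12


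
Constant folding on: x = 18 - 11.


18 - 11 = 7 at compile time
Optimized: x = 7


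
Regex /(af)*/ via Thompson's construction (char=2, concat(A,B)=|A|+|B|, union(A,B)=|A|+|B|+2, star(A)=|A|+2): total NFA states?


Syntax tree has 2 char leaf(s), 0 union(s), 1 star(s)
chars contribute 2×2 = 4; each union adds +2; each star adds +2
Total: 4 + 0 + 2 = 6 states


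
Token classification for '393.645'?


Pattern: digits with a decimal point
Type: FLOAT_LITERAL


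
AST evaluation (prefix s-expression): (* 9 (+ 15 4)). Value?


Evaluate inner: (+ 15 4) = 19
Evaluate root: (* 9 19) = 171
Result: 171


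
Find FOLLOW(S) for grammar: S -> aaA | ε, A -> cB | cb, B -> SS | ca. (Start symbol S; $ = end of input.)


$ ∈ FOLLOW(S). For each A -> αBβ: add FIRST(β)\{ε} to FOLLOW(B); if β nullable, add FOLLOW(A).
FOLLOW(S) = {$, a}


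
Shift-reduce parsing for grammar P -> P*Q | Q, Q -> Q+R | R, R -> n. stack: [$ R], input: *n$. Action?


'R' (not preceded by Q+) is the handle for Q -> R
Action: reduce (Q -> R)


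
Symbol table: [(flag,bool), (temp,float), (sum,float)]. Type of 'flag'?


Lookup 'flag' → type bool


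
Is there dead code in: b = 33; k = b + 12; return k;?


b is read by k's definition; k is returned
No dead code


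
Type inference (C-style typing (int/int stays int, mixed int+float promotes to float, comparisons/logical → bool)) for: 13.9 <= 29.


Operand types: float <= int
Rule: comparison yields bool
Result type: bool


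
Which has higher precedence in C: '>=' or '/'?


'/' is multiplicative (level 10); '>=' is relational (level 7)
Higher level binds tighter
'/' has higher precedence than '>='


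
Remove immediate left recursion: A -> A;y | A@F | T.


Left-recursive alternatives: A;y, A@F; non-recursive: T
Introduce A': A -> TA', A' -> ;yA' | @FA' | ε


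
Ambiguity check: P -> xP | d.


right-linear, alternatives start with distinct terminals 'x' vs 'd': unique leftmost derivation
Unambiguous


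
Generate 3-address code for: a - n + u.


Break into single-operator statements:
t1 = a - n
t2 = t1 + u


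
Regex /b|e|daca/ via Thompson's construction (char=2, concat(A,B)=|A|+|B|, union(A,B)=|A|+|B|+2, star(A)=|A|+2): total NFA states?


Syntax tree has 6 char leaf(s), 2 union(s), 0 star(s)
chars contribute 6×2 = 12; each union adds +2; each star adds +2
Total: 12 + 4 + 0 = 16 states


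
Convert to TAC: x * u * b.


Break into single-operator statements:
t1 = x * u
t2 = t1 * b


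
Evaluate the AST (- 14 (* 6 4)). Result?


Evaluate inner: (* 6 4) = 24
Evaluate root: (- 14 24) = -10
Result: -10


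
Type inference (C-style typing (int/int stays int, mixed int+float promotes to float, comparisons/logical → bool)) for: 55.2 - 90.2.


Operand types: float - float
Rule: mixed int/float promotes to float; int/int stays int
Result type: float


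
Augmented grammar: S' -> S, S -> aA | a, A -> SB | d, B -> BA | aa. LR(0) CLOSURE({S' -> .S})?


Start: S' -> .S
For each item with dot before a nonterminal B, add B -> .γ for every B-production
Closure: [S' -> .S, S -> .aA, S -> .a]


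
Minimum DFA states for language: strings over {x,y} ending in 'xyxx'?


Track the longest suffix of input matching a prefix of 'xyxx': 5 classes (prefixes of length 0..4)
Minimal DFA: 5 states


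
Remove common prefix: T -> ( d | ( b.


Common prefix: '('
Factored: T -> ( T', T' -> d | b


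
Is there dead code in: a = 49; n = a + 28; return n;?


a is read by n's definition; n is returned
No dead code


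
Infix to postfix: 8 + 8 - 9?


Left to right (same or higher precedence on left)
Postfix: 8 8 + 9 -


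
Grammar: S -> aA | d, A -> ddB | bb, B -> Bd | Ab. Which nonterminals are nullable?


A nonterminal is nullable iff some alternative derives ε (directly, or every symbol in it is nullable)
Nullable: {}


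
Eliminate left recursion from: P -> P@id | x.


Left-recursive alternatives: P@id; non-recursive: x
Introduce P': P -> xP', P' -> @idP' | ε


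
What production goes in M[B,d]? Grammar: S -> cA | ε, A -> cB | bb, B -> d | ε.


For [B, d]: 'd' ∈ FIRST(d)
Entry: B -> d


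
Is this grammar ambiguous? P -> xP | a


right-linear, alternatives start with distinct terminals 'x' vs 'a': unique leftmost derivation
Unambiguous


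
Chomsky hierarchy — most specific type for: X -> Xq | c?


Left-linear: every RHS is a terminal or one nonterminal followed by a terminal
Classification: Type 3 (Regular)


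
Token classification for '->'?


Pattern: operator symbol
Type: OPERATOR


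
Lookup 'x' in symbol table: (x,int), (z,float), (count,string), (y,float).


Lookup 'x' → type int


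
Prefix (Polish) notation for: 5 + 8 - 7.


left-to-right (same/higher precedence on left): tree is (- (+ 5 8) 7)
Prefix: - + 5 8 7


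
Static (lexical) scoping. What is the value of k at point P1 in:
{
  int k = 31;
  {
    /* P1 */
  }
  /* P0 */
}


P1's block does not declare k; resolves to the enclosing declaration at depth 0
k = 31


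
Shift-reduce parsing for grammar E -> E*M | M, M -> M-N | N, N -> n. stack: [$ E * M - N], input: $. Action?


handle 'M-N' on top
Action: reduce (M -> M-N)


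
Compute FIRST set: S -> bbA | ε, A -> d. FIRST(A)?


Per alternative of A: FIRST(d) = {d}
FIRST(A) = {d}


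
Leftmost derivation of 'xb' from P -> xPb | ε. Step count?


Derivation: P => xPb => xb
Steps: 2


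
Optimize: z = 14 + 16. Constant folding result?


14 + 16 = 30 at compile time
Optimized: z = 30


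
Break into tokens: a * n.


Scan left to right, longest-match per lexeme
Tokens: ID(a), OP(*), ID(n)


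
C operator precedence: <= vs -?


'-' is additive (level 9); '<=' is relational (level 7)
Higher level binds tighter
'-' has higher precedence than '<='


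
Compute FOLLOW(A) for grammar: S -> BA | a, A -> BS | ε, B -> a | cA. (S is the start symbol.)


$ ∈ FOLLOW(S). For each A -> αBβ: add FIRST(β)\{ε} to FOLLOW(B); if β nullable, add FOLLOW(A).
FOLLOW(A) = {$, a, c}


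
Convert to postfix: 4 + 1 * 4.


* has higher precedence, evaluate 1*4 first
Postfix: 4 1 4 * +


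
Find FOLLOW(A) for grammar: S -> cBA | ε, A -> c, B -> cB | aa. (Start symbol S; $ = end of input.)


$ ∈ FOLLOW(S). For each A -> αBβ: add FIRST(β)\{ε} to FOLLOW(B); if β nullable, add FOLLOW(A).
FOLLOW(A) = {$}


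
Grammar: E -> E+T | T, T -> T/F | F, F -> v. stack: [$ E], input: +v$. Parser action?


shift '+' to continue E -> E+T
Action: shift


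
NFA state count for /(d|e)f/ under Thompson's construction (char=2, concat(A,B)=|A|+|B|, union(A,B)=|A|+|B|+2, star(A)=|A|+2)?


Syntax tree has 3 char leaf(s), 1 union(s), 0 star(s)
chars contribute 3×2 = 6; each union adds +2; each star adds +2
Total: 6 + 2 + 0 = 8 states


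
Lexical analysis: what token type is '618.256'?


Pattern: digits with a decimal point
Type: FLOAT_LITERAL


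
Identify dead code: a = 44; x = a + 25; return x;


a is read by x's definition; x is returned
No dead code


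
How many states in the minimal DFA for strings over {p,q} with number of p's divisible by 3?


Track (count of p) mod 3: states 0..2, accept at 0
Minimal DFA: 3 states


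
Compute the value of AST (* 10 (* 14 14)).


Evaluate inner: (* 14 14) = 196
Evaluate root: (* 10 196) = 1960
Result: 1960


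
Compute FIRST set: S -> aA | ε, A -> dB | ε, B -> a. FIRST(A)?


Per alternative of A: FIRST(dB) = {d}; FIRST(ε) = {ε}
FIRST(A) = {d, ε}


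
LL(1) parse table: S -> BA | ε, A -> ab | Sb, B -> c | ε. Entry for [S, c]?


For [S, c]: 'c' ∈ FIRST(BA)
Entry: S -> BA


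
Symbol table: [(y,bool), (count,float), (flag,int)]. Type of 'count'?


Lookup 'count' → type float


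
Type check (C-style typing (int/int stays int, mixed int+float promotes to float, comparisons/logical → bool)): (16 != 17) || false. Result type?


Operand types: bool || bool
Rule: logical operators take bool operands and yield bool
Result type: bool


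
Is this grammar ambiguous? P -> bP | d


right-linear, alternatives start with distinct terminals 'b' vs 'd': unique leftmost derivation
Unambiguous


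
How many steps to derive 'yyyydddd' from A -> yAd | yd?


Derivation: A => yAd => yyAdd => yyyAddd => yyyydddd
Steps: 4


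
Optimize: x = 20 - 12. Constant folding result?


20 - 12 = 8 at compile time
Optimized: x = 8


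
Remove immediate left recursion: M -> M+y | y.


Left-recursive alternatives: M+y; non-recursive: y
Introduce M': M -> yM', M' -> +yM' | ε


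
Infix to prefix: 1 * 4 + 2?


left-to-right (same/higher precedence on left): tree is (+ (* 1 4) 2)
Prefix: + * 1 4 2


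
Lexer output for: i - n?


Scan left to right, longest-match per lexeme
Tokens: ID(i), OP(-), ID(n)


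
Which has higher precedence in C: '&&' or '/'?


'/' is multiplicative (level 10); '&&' is logical AND (level 2)
Higher level binds tighter
'/' has higher precedence than '&&'


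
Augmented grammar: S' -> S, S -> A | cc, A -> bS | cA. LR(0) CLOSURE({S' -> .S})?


Start: S' -> .S
For each item with dot before a nonterminal B, add B -> .γ for every B-production
Closure: [S' -> .S, S -> .A, S -> .cc, A -> .bS, A -> .cA]


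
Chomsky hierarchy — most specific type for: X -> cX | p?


Right-linear: every RHS is a terminal or a terminal followed by one nonterminal
Classification: Type 3 (Regular)


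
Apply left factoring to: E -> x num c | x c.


Common prefix: 'x'
Factored: E -> x E', E' -> num c | c


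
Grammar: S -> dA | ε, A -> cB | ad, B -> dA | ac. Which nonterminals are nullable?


A nonterminal is nullable iff some alternative derives ε (directly, or every symbol in it is nullable)
Nullable: {S}


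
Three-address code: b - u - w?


Break into single-operator statements:
t1 = b - u
t2 = t1 - w


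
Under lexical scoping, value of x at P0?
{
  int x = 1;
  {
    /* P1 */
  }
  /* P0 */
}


x declared in the same block as P0
x = 1


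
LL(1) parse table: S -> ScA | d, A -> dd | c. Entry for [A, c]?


For [A, c]: 'c' ∈ FIRST(c)
Entry: A -> c


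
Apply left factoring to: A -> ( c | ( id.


Common prefix: '('
Factored: A -> ( A', A' -> c | id


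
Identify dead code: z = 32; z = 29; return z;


first assignment to z is overwritten before any read
Dead: 'z = 32'


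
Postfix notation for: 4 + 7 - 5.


Left to right (same or higher precedence on left)
Postfix: 4 7 + 5 -


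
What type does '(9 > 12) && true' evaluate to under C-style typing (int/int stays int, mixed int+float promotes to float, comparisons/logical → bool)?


Operand types: bool && bool
Rule: logical operators take bool operands and yield bool
Result type: bool


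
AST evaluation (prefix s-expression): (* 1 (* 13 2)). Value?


Evaluate inner: (* 13 2) = 26
Evaluate root: (* 1 26) = 26
Result: 26


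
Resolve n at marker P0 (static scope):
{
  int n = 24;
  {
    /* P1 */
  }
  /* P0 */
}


n declared in the same block as P0
n = 24


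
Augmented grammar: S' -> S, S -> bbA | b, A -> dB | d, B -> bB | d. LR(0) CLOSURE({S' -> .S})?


Start: S' -> .S
For each item with dot before a nonterminal B, add B -> .γ for every B-production
Closure: [S' -> .S, S -> .bbA, S -> .b]


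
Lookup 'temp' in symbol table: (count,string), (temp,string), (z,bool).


Lookup 'temp' → type string


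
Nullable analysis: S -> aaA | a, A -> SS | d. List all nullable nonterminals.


A nonterminal is nullable iff some alternative derives ε (directly, or every symbol in it is nullable)
Nullable: {}


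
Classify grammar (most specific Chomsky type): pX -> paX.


LHS has context (more than one symbol) and |LHS| ≤ |RHS|
Classification: Type 1 (Context-Sensitive)


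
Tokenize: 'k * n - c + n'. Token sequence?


Scan left to right, longest-match per lexeme
Tokens: ID(k), OP(*), ID(n), OP(-), ID(c), OP(+), ID(n)


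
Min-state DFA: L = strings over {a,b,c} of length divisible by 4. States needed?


Track length mod 4: states 0..3, accept at 0
Minimal DFA: 4 states


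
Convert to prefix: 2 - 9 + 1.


left-to-right (same/higher precedence on left): tree is (+ (- 2 9) 1)
Prefix: + - 2 9 1


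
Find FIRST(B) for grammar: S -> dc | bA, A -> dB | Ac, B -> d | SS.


Per alternative of B: FIRST(d) = {d}; FIRST(SS) = {b, d}
FIRST(B) = {b, d}


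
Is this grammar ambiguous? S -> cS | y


right-linear, alternatives start with distinct terminals 'c' vs 'y': unique leftmost derivation
Unambiguous


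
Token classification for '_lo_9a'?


Pattern: letter/underscore followed by alphanumerics, not a keyword
Type: IDENTIFIER


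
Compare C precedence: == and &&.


'==' is equality (level 6); '&&' is logical AND (level 2)
Higher level binds tighter
'==' has higher precedence than '&&'


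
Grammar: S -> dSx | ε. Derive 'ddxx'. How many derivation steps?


Derivation: S => dSx => ddSxx => ddxx
Steps: 3


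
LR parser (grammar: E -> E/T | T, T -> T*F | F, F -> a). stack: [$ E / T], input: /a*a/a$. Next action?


handle 'E/T' on top; lookahead ∈ FOLLOW(E) = {/, $}
Action: reduce (E -> E/T)


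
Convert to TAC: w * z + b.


Break into single-operator statements:
t1 = w * z
t2 = t1 + b


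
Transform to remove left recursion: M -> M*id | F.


Left-recursive alternatives: M*id; non-recursive: F
Introduce M': M -> FM', M' -> *idM' | ε


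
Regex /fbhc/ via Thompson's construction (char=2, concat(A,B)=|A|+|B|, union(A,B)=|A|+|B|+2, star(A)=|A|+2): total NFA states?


Syntax tree has 4 char leaf(s), 0 union(s), 0 star(s)
chars contribute 4×2 = 8; each union adds +2; each star adds +2
Total: 8 + 0 + 0 = 8 states


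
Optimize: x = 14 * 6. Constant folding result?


14 * 6 = 84 at compile time
Optimized: x = 84


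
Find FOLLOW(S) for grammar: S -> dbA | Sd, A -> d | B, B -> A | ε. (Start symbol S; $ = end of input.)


$ ∈ FOLLOW(S). For each A -> αBβ: add FIRST(β)\{ε} to FOLLOW(B); if β nullable, add FOLLOW(A).
FOLLOW(S) = {$, d}


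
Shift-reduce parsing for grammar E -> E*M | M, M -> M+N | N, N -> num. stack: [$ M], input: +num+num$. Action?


shift '+' to continue M -> M+N
Action: shift


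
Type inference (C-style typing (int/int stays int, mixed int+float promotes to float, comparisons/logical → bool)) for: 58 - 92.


Operand types: int - int
Rule: mixed int/float promotes to float; int/int stays int
Result type: int


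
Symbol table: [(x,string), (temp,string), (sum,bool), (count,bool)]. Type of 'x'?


Lookup 'x' → type string


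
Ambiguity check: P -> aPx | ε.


balanced a^n…x^n: each string has a unique parse
Unambiguous


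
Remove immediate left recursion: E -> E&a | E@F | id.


Left-recursive alternatives: E&a, E@F; non-recursive: id
Introduce E': E -> idE', E' -> &aE' | @FE' | ε


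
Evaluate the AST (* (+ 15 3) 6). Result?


Evaluate inner: (+ 15 3) = 18
Evaluate root: (* 18 6) = 108
Result: 108


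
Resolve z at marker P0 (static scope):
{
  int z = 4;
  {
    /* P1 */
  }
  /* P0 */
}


z declared in the same block as P0
z = 4


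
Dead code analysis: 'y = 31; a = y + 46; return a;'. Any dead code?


y is read by a's definition; a is returned
No dead code


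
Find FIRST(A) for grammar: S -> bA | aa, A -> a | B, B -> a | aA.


Per alternative of A: FIRST(a) = {a}; FIRST(B) = {a}
FIRST(A) = {a}


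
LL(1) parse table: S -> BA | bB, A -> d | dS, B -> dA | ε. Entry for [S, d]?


For [S, d]: 'd' ∈ FIRST(BA)
Entry: S -> BA


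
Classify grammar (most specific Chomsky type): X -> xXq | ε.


Single nonterminal LHS, but x^n q^n is not regular
Classification: Type 2 (Context-Free)


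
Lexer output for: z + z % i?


Scan left to right, longest-match per lexeme
Tokens: ID(z), OP(+), ID(z), OP(%), ID(i)


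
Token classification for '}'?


Pattern: delimiter/punctuation
Type: PUNCTUATION


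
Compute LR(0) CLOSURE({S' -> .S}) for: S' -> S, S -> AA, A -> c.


Start: S' -> .S
For each item with dot before a nonterminal B, add B -> .γ for every B-production
Closure: [S' -> .S, S -> .AA, A -> .c]


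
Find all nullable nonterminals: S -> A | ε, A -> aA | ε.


A nonterminal is nullable iff some alternative derives ε (directly, or every symbol in it is nullable)
Nullable: {A, S}


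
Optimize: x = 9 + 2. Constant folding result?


9 + 2 = 11 at compile time
Optimized: x = 11


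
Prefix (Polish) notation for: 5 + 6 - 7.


left-to-right (same/higher precedence on left): tree is (- (+ 5 6) 7)
Prefix: - + 5 6 7


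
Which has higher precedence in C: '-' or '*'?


'*' is multiplicative (level 10); '-' is additive (level 9)
Higher level binds tighter
'*' has higher precedence than '-'


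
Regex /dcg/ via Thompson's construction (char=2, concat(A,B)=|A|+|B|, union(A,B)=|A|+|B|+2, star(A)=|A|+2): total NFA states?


Syntax tree has 3 char leaf(s), 0 union(s), 0 star(s)
chars contribute 3×2 = 6; each union adds +2; each star adds +2
Total: 6 + 0 + 0 = 6 states


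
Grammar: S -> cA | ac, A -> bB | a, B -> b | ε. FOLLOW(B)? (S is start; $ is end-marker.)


$ ∈ FOLLOW(S). For each A -> αBβ: add FIRST(β)\{ε} to FOLLOW(B); if β nullable, add FOLLOW(A).
FOLLOW(B) = {$}


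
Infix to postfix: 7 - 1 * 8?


* has higher precedence, evaluate 1*8 first
Postfix: 7 1 8 * -


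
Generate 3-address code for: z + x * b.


Break into single-operator statements:
t1 = x * b
t2 = z + t1


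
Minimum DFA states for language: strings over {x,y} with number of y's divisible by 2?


Track (count of y) mod 2: states 0..1, accept at 0
Minimal DFA: 2 states


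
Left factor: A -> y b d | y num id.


Common prefix: 'y'
Factored: A -> y A', A' -> b d | num id


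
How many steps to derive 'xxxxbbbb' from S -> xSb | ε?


Derivation: S => xSb => xxSbb => xxxSbbb => xxxxSbbbb => xxxxbbbb
Steps: 5


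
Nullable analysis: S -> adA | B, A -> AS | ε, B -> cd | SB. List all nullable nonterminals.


A nonterminal is nullable iff some alternative derives ε (directly, or every symbol in it is nullable)
Nullable: {A}


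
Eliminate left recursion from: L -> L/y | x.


Left-recursive alternatives: L/y; non-recursive: x
Introduce L': L -> xL', L' -> /yL' | ε


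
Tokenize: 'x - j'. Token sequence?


Scan left to right, longest-match per lexeme
Tokens: ID(x), OP(-), ID(j)


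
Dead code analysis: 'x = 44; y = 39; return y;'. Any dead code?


x is assigned but never read
Dead: 'x = 44'


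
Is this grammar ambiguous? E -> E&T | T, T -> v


precedence layered via separate nonterminal T: deterministic
Unambiguous


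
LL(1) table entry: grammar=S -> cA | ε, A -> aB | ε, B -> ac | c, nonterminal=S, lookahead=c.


For [S, c]: 'c' ∈ FIRST(cA)
Entry: S -> cA


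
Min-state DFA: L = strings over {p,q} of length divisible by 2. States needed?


Track length mod 2: states 0..1, accept at 0
Minimal DFA: 2 states


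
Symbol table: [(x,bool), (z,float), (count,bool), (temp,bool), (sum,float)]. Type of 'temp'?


Lookup 'temp' → type bool


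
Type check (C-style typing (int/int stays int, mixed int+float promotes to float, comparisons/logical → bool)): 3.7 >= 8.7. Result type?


Operand types: float >= float
Rule: comparison yields bool
Result type: bool


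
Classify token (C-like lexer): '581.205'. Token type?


Pattern: digits with a decimal point
Type: FLOAT_LITERAL


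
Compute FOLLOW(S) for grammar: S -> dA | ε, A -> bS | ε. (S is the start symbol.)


$ ∈ FOLLOW(S). For each A -> αBβ: add FIRST(β)\{ε} to FOLLOW(B); if β nullable, add FOLLOW(A).
FOLLOW(S) = {$}


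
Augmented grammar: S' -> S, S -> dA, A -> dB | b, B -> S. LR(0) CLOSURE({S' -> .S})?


Start: S' -> .S
For each item with dot before a nonterminal B, add B -> .γ for every B-production
Closure: [S' -> .S, S -> .dA]


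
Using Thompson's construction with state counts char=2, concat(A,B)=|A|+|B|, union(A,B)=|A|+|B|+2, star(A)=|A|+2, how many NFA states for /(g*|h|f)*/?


Syntax tree has 3 char leaf(s), 2 union(s), 2 star(s)
chars contribute 3×2 = 6; each union adds +2; each star adds +2
Total: 6 + 4 + 4 = 14 states


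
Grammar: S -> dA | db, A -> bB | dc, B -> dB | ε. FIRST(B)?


Per alternative of B: FIRST(dB) = {d}; FIRST(ε) = {ε}
FIRST(B) = {d, ε}


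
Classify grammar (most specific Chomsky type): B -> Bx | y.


Left-linear: every RHS is a terminal or one nonterminal followed by a terminal
Classification: Type 3 (Regular)


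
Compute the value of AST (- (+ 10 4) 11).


Evaluate inner: (+ 10 4) = 14
Evaluate root: (- 14 11) = 3
Result: 3


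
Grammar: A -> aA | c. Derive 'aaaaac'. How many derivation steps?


Derivation: A => aA => aaA => aaaA => aaaaA => aaaaaA => aaaaac
Steps: 6


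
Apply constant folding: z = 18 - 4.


18 - 4 = 14 at compile time
Optimized: z = 14


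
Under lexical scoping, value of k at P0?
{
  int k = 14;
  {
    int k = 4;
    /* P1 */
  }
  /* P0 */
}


k declared in the same block as P0
k = 14


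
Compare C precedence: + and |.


'+' is additive (level 9); '|' is bitwise OR (level 3)
Higher level binds tighter
'+' has higher precedence than '|'


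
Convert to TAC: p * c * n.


Break into single-operator statements:
t1 = p * c
t2 = t1 * n


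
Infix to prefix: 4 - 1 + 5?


left-to-right (same/higher precedence on left): tree is (+ (- 4 1) 5)
Prefix: + - 4 1 5


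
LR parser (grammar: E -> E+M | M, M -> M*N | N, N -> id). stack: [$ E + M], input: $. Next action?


handle 'E+M' on top; lookahead ∈ FOLLOW(E) = {+, $}
Action: reduce (E -> E+M)


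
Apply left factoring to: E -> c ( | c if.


Common prefix: 'c'
Factored: E -> c E', E' -> ( | if


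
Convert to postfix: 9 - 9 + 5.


Left to right (same or higher precedence on left)
Postfix: 9 9 - 5 +


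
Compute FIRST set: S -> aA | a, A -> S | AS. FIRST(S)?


Per alternative of S: FIRST(aA) = {a}; FIRST(a) = {a}
FIRST(S) = {a}


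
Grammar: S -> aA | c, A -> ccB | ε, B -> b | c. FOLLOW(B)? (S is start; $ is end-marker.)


$ ∈ FOLLOW(S). For each A -> αBβ: add FIRST(β)\{ε} to FOLLOW(B); if β nullable, add FOLLOW(A).
FOLLOW(B) = {$}


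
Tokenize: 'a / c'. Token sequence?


Scan left to right, longest-match per lexeme
Tokens: ID(a), OP(/), ID(c)


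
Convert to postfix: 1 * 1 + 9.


Left to right (same or higher precedence on left)
Postfix: 1 1 * 9 +


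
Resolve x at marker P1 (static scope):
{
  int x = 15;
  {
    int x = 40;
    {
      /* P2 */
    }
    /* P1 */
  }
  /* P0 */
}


x declared in the same block as P1
x = 40


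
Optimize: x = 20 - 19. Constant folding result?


20 - 19 = 1 at compile time
Optimized: x = 1


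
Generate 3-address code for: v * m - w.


Break into single-operator statements:
t1 = v * m
t2 = t1 - w


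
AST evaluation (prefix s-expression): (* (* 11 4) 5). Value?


Evaluate inner: (* 11 4) = 44
Evaluate root: (* 44 5) = 220
Result: 220


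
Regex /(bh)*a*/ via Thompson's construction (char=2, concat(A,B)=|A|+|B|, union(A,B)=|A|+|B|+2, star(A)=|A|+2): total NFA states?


Syntax tree has 3 char leaf(s), 0 union(s), 2 star(s)
chars contribute 3×2 = 6; each union adds +2; each star adds +2
Total: 6 + 0 + 4 = 10 states


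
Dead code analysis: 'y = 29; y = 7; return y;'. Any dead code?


first assignment to y is overwritten before any read
Dead: 'y = 29'


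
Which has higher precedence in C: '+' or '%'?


'%' is multiplicative (level 10); '+' is additive (level 9)
Higher level binds tighter
'%' has higher precedence than '+'


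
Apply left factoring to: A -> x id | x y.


Common prefix: 'x'
Factored: A -> x A', A' -> id | y


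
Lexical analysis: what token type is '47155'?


Pattern: digits only
Type: INTEGER_LITERAL


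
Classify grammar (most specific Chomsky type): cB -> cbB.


LHS has context (more than one symbol) and |LHS| ≤ |RHS|
Classification: Type 1 (Context-Sensitive)


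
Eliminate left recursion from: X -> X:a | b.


Left-recursive alternatives: X:a; non-recursive: b
Introduce X': X -> bX', X' -> :aX' | ε


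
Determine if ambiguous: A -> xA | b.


right-linear, alternatives start with distinct terminals 'x' vs 'b': unique leftmost derivation
Unambiguous


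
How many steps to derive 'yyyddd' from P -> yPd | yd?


Derivation: P => yPd => yyPdd => yyyddd
Steps: 3


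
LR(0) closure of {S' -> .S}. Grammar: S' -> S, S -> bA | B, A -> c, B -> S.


Start: S' -> .S
For each item with dot before a nonterminal B, add B -> .γ for every B-production
Closure: [S' -> .S, S -> .bA, S -> .B, B -> .S]


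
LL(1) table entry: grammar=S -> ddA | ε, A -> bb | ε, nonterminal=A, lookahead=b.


For [A, b]: 'b' ∈ FIRST(bb)
Entry: A -> bb


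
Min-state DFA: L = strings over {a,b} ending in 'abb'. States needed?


Track the longest suffix of input matching a prefix of 'abb': 4 classes (prefixes of length 0..3)
Minimal DFA: 4 states


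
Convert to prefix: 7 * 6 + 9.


left-to-right (same/higher precedence on left): tree is (+ (* 7 6) 9)
Prefix: + * 7 6 9


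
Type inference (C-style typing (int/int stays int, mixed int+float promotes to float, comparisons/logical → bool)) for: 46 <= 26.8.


Operand types: int <= float
Rule: comparison yields bool
Result type: bool


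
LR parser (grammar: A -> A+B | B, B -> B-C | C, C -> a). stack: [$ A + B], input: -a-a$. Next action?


'-' can extend B; shift to build B -> B-C
Action: shift


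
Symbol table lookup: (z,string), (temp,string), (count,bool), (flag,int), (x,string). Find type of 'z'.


Lookup 'z' → type string


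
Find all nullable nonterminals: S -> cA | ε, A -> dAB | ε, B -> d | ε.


A nonterminal is nullable iff some alternative derives ε (directly, or every symbol in it is nullable)
Nullable: {A, B, S}


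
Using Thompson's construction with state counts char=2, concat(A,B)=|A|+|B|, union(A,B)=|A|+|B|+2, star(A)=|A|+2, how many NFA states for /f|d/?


Syntax tree has 2 char leaf(s), 1 union(s), 0 star(s)
chars contribute 2×2 = 4; each union adds +2; each star adds +2
Total: 4 + 2 + 0 = 6 states


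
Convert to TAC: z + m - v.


Break into single-operator statements:
t1 = z + m
t2 = t1 - v


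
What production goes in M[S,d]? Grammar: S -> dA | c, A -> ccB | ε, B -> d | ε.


For [S, d]: 'd' ∈ FIRST(dA)
Entry: S -> dA


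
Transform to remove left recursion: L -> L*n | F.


Left-recursive alternatives: L*n; non-recursive: F
Introduce L': L -> FL', L' -> *nL' | ε


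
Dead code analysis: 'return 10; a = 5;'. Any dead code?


statement follows a return and is unreachable
Dead: 'a = 5'


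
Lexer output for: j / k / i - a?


Scan left to right, longest-match per lexeme
Tokens: ID(j), OP(/), ID(k), OP(/), ID(i), OP(-), ID(a)


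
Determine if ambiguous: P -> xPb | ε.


balanced x^n…b^n: each string has a unique parse
Unambiguous


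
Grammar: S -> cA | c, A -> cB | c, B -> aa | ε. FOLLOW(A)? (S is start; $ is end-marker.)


$ ∈ FOLLOW(S). For each A -> αBβ: add FIRST(β)\{ε} to FOLLOW(B); if β nullable, add FOLLOW(A).
FOLLOW(A) = {$}


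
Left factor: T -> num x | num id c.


Common prefix: 'num'
Factored: T -> num T', T' -> x | id c


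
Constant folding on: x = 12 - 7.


12 - 7 = 5 at compile time
Optimized: x = 5


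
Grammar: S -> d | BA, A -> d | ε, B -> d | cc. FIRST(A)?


Per alternative of A: FIRST(d) = {d}; FIRST(ε) = {ε}
FIRST(A) = {d, ε}


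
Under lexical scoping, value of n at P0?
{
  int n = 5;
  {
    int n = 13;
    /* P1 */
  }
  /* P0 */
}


n declared in the same block as P0
n = 5


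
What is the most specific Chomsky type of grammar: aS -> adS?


LHS has context (more than one symbol) and |LHS| ≤ |RHS|
Classification: Type 1 (Context-Sensitive)


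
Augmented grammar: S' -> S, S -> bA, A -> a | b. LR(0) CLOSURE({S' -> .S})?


Start: S' -> .S
For each item with dot before a nonterminal B, add B -> .γ for every B-production
Closure: [S' -> .S, S -> .bA]


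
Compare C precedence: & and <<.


'<<' is shift (level 8); '&' is bitwise AND (level 5)
Higher level binds tighter
'<<' has higher precedence than '&'


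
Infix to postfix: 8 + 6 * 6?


* has higher precedence, evaluate 6*6 first
Postfix: 8 6 6 * +


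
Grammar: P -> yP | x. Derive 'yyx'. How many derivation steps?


Derivation: P => yP => yyP => yyx
Steps: 3


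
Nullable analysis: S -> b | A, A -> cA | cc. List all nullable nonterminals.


A nonterminal is nullable iff some alternative derives ε (directly, or every symbol in it is nullable)
Nullable: {}


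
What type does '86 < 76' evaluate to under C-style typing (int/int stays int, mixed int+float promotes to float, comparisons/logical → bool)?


Operand types: int < int
Rule: comparison yields bool
Result type: bool


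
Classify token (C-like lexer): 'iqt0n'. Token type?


Pattern: letter/underscore followed by alphanumerics, not a keyword
Type: IDENTIFIER


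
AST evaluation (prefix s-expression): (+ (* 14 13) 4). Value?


Evaluate inner: (* 14 13) = 182
Evaluate root: (+ 182 4) = 186
Result: 186


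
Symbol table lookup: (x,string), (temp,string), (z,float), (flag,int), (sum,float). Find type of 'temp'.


Lookup 'temp' → type string


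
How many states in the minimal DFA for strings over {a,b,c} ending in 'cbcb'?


Track the longest suffix of input matching a prefix of 'cbcb': 5 classes (prefixes of length 0..4)
Minimal DFA: 5 states


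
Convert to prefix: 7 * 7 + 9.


left-to-right (same/higher precedence on left): tree is (+ (* 7 7) 9)
Prefix: + * 7 7 9


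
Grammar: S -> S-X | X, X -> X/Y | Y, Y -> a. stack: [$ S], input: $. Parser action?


start symbol S on stack, input exhausted
Action: accept


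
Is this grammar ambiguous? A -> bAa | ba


balanced b^n…a^n: each string has a unique parse
Unambiguous


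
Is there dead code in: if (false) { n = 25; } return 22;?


condition is constant false, so the whole block is unreachable
Dead: 'if (false) { n = 25; }'


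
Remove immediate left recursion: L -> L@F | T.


Left-recursive alternatives: L@F; non-recursive: T
Introduce L': L -> TL', L' -> @FL' | ε


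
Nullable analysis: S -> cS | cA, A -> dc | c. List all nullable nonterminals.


A nonterminal is nullable iff some alternative derives ε (directly, or every symbol in it is nullable)
Nullable: {}


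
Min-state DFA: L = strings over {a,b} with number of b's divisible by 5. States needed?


Track (count of b) mod 5: states 0..4, accept at 0
Minimal DFA: 5 states


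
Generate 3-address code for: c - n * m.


Break into single-operator statements:
t1 = n * m
t2 = c - t1


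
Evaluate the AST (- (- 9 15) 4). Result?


Evaluate inner: (- 9 15) = -6
Evaluate root: (- -6 4) = -10
Result: -10


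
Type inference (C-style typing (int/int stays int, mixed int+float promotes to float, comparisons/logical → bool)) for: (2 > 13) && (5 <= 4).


Operand types: bool && bool
Rule: logical operators take bool operands and yield bool
Result type: bool


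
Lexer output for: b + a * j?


Scan left to right, longest-match per lexeme
Tokens: ID(b), OP(+), ID(a), OP(*), ID(j)


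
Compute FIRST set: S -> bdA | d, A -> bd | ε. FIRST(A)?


Per alternative of A: FIRST(bd) = {b}; FIRST(ε) = {ε}
FIRST(A) = {b, ε}


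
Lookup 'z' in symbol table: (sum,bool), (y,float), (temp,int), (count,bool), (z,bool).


Lookup 'z' → type bool


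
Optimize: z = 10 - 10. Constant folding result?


10 - 10 = 0 at compile time
Optimized: z = 0


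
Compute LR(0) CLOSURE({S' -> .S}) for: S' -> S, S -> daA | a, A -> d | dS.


Start: S' -> .S
For each item with dot before a nonterminal B, add B -> .γ for every B-production
Closure: [S' -> .S, S -> .daA, S -> .a]


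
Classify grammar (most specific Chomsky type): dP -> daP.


LHS has context (more than one symbol) and |LHS| ≤ |RHS|
Classification: Type 1 (Context-Sensitive)


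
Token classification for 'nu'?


Pattern: letter/underscore followed by alphanumerics, not a keyword
Type: IDENTIFIER


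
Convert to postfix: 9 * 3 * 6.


Left to right (same or higher precedence on left)
Postfix: 9 3 * 6 *


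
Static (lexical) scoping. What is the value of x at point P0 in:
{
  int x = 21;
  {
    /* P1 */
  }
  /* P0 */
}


x declared in the same block as P0
x = 21


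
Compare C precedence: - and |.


'-' is additive (level 9); '|' is bitwise OR (level 3)
Higher level binds tighter
'-' has higher precedence than '|'


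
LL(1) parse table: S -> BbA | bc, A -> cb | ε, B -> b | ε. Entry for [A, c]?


For [A, c]: 'c' ∈ FIRST(cb)
Entry: A -> cb


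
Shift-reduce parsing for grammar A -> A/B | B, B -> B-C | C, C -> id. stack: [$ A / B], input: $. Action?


handle 'A/B' on top; lookahead ∈ FOLLOW(A) = {/, $}
Action: reduce (A -> A/B)
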